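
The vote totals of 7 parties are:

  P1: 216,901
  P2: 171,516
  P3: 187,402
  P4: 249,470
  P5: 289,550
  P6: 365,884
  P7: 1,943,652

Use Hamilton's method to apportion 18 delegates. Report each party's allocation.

Standard divisor: 3424375 ÷ 18 ≈ 190243.056.
Standard quotas: P1 1.1401, P2 0.9016, P3 0.9851, P4 1.3113, P5 1.5220, P6 1.9232, P7 10.2167.
Lower quotas: P1 1, P2 0, P3 0, P4 1, P5 1, P6 1, P7 10 (sum 14, leaving 4 seats).
Remainders in descending order: P3 0.9851, P6 0.9232, P2 0.9016, P5 0.5220, P4 0.3113, P7 0.2167, P1 0.1401.
The surplus seats go to P3, P6, P2, P5.

P1=1, P2=1, P3=1, P4=1, P5=2, P6=2, P7=10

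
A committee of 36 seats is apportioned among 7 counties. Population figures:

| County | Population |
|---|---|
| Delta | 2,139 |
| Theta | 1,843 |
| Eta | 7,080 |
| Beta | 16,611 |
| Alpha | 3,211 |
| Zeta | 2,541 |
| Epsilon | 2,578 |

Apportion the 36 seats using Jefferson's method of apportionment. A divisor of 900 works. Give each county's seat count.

Delta=2, Theta=2, Eta=7, Beta=18, Alpha=3, Zeta=2, Epsilon=2

With modified divisor 900: modified quotas Delta 2.377, Theta 2.048, Eta 7.867, Beta 18.457, Alpha 3.568, Zeta 2.823, Epsilon 2.864.
Rounding down: Delta 2, Theta 2, Eta 7, Beta 18, Alpha 3, Zeta 2, Epsilon 2 (total 36).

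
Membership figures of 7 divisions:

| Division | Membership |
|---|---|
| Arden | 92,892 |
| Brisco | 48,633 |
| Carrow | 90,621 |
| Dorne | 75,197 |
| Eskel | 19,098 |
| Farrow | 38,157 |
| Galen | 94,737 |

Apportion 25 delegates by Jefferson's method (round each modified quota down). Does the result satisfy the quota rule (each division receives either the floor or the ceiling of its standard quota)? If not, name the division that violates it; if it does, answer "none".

Standard quotas: Arden 5.056, Brisco 2.647, Carrow 4.932, Dorne 4.093, Eskel 1.039, Farrow 2.077, Galen 5.156.
Jefferson allocation: Arden 5, Brisco 3, Carrow 5, Dorne 4, Eskel 1, Farrow 2, Galen 5.
Every allocation lies between the lower and upper quota.

none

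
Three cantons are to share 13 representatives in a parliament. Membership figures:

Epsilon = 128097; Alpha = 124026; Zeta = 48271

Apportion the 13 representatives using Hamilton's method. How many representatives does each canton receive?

Epsilon 6, Alpha 5, Zeta 2

The standard divisor is 300394/13 ≈ 23107.231.
Standard quotas: Epsilon 5.5436, Alpha 5.3674, Zeta 2.0890.
Lower quotas: Epsilon 5, Alpha 5, Zeta 2 (sum 12, leaving 1 seat).
Remainders in descending order: Epsilon 0.5436, Alpha 0.3674, Zeta 0.0890.
The surplus seat goes to Epsilon.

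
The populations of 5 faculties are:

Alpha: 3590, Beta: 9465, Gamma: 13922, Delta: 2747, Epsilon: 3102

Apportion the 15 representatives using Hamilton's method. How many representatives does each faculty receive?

Alpha 2, Beta 4, Gamma 6, Delta 1, Epsilon 2

Total 32826; standard divisor 32826/15 ≈ 2188.4.
Standard quotas: Alpha 1.6405, Beta 4.3251, Gamma 6.3617, Delta 1.2553, Epsilon 1.4175.
Lower quotas: Alpha 1, Beta 4, Gamma 6, Delta 1, Epsilon 1 (sum 13, leaving 2 seats).
Remainders in descending order: Alpha 0.6405, Epsilon 0.4175, Gamma 0.3617, Beta 0.3251, Delta 0.2553.
Largest remainders: Alpha, Epsilon receive the extra seats.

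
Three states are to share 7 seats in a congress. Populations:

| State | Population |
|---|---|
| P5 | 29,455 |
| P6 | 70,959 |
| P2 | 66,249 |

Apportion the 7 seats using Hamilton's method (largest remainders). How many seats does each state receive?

P5 1, P6 3, P2 3

Total 166663; standard divisor 166663/7 = 23809.
Standard quotas: P5 1.2371, P6 2.9803, P2 2.7825.
Lower quotas: P5 1, P6 2, P2 2 (sum 5, leaving 2 seats).
Remainders in descending order: P6 0.9803, P2 0.7825, P5 0.2371.
Largest remainders: P6, P2 receive the extra seats.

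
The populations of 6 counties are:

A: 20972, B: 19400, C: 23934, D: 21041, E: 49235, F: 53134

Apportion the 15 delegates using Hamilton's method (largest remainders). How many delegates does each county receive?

Total 187716; standard divisor 187716/15 ≈ 12514.4.
Standard quotas: A 1.6758, B 1.5502, C 1.9125, D 1.6813, E 3.9343, F 4.2458.
Lower quotas: A 1, B 1, C 1, D 1, E 3, F 4 (sum 11, leaving 4 seats).
Remainders in descending order: E 0.9343, C 0.9125, D 0.6813, A 0.6758, B 0.5502, F 0.2458.
The surplus seats go to E, C, D, A.

A: 2, B: 1, C: 2, D: 2, E: 4, F: 4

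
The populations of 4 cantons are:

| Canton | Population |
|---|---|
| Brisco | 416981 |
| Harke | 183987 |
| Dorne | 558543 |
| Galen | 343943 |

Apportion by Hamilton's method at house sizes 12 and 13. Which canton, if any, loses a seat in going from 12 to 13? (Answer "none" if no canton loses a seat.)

Harke

At 12 seats: Brisco 3, Harke 2, Dorne 4, Galen 3.
At 13 seats: Brisco 4, Harke 1, Dorne 5, Galen 3.
Harke drops from 2 to 1.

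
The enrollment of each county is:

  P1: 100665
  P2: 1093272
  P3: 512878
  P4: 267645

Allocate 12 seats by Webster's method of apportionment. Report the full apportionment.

Standard divisor 1974460/12 ≈ 164538.333; standard quotas: P1 0.612, P2 6.644, P3 3.117, P4 1.627.
Rounding to the nearest integer gives 1, 7, 3, 2 = 13 seats, so the divisor must be adjusted.
With modified divisor 173300: modified quotas P1 0.581, P2 6.309, P3 2.959, P4 1.544.
Rounding to the nearest integer: P1 1, P2 6, P3 3, P4 2 (total 12).

P1: 1, P2: 6, P3: 3, P4: 2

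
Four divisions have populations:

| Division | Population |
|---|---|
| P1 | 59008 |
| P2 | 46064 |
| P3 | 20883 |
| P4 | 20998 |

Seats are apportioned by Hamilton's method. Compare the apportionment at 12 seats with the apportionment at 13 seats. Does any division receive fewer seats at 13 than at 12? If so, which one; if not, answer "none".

At 12 seats: P1 5, P2 4, P3 1, P4 2.
At 13 seats: P1 5, P2 4, P3 2, P4 2.
No division's allocation decreased.

none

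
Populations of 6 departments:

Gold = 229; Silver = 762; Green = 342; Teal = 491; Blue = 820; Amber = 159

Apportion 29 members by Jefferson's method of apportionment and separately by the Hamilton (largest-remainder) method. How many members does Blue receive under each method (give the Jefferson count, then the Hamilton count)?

9 and 8

Jefferson: Gold 2, Silver 8, Green 4, Teal 5, Blue 9, Amber 1.
Hamilton: Gold 2, Silver 8, Green 4, Teal 5, Blue 8, Amber 2.
Blue gets 9 under Jefferson and 8 under Hamilton.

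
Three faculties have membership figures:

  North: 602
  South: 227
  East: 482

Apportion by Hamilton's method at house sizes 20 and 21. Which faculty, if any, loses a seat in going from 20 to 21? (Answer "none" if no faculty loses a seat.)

At 20 seats: North 9, South 4, East 7.
At 21 seats: North 10, South 3, East 8.
South drops from 4 to 3.

South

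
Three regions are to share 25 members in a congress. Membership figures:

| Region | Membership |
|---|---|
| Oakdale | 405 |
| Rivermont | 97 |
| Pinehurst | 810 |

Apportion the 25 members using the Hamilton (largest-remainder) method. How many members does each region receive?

Oakdale 8; Rivermont 2; Pinehurst 15

The standard divisor is 1312/25 ≈ 52.48.
Standard quotas: Oakdale 7.717, Rivermont 1.848, Pinehurst 15.434.
Lower quotas: Oakdale 7, Rivermont 1, Pinehurst 15 (sum 23, leaving 2 seats).
Remainders in descending order: Rivermont 0.848, Oakdale 0.717, Pinehurst 0.434.
The surplus seats go to Rivermont, Oakdale.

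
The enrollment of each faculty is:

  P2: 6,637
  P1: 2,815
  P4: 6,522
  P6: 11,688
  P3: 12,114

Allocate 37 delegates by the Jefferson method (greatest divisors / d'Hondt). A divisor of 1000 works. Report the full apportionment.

P2 6; P1 2; P4 6; P6 11; P3 12

With modified divisor 1000: modified quotas P2 6.637, P1 2.815, P4 6.522, P6 11.688, P3 12.114.
Rounding down: P2 6, P1 2, P4 6, P6 11, P3 12 (total 37).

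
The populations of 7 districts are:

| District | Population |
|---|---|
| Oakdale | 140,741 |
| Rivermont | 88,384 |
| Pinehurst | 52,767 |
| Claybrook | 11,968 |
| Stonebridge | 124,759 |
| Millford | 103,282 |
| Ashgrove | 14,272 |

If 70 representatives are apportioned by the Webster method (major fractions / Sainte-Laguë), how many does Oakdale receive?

18

Standard divisor 536173/70 ≈ 7659.614; standard quotas: Oakdale 18.374, Rivermont 11.539, Pinehurst 6.889, Claybrook 1.562, Stonebridge 16.288, Millford 13.484, Ashgrove 1.863.
Rounding to the nearest integer gives Oakdale 18, Rivermont 12, Pinehurst 7, Claybrook 2, Stonebridge 16, Millford 13, Ashgrove 2 — total 70, matching the house size, so no adjustment is needed.
Oakdale receives 18.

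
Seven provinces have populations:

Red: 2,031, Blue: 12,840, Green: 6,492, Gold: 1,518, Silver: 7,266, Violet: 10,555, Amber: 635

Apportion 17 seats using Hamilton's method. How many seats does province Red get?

The standard divisor is 41337/17 ≈ 2431.588.
Standard quotas: Red 0.8353, Blue 5.2805, Green 2.6699, Gold 0.6243, Silver 2.9882, Violet 4.3408, Amber 0.2611.
Lower quotas: Red 0, Blue 5, Green 2, Gold 0, Silver 2, Violet 4, Amber 0 (sum 13, leaving 4 seats).
Remainders in descending order: Silver 0.9882, Red 0.8353, Green 0.6699, Gold 0.6243, Violet 0.3408, Blue 0.2805, Amber 0.2611.
The surplus seats go to Silver, Red, Green, Gold.
Red receives 1.

1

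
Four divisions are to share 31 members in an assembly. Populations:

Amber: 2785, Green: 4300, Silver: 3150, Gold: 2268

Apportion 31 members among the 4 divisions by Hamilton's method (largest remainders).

Amber 7; Green 11; Silver 8; Gold 5

The standard divisor is 12503/31 ≈ 403.323.
Standard quotas: Amber 6.905, Green 10.661, Silver 7.810, Gold 5.623.
Lower quotas: Amber 6, Green 10, Silver 7, Gold 5 (sum 28, leaving 3 seats).
Remainders in descending order: Amber 0.905, Silver 0.810, Green 0.661, Gold 0.623.
The surplus seats go to Amber, Silver, Green.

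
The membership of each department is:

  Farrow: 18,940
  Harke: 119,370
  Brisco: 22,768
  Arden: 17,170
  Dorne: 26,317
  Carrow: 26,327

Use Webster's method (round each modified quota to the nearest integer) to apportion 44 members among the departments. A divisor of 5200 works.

Farrow: 4, Harke: 23, Brisco: 4, Arden: 3, Dorne: 5, Carrow: 5

With modified divisor 5200: modified quotas Farrow 3.642, Harke 22.956, Brisco 4.378, Arden 3.302, Dorne 5.061, Carrow 5.063.
Rounding to the nearest integer: Farrow 4, Harke 23, Brisco 4, Arden 3, Dorne 5, Carrow 5 (total 44).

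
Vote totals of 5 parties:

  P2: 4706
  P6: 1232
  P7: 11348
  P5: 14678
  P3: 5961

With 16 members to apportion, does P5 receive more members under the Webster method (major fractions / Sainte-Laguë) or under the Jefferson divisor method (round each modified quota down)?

Jefferson

Webster: P2 2, P6 1, P7 5, P5 6, P3 2.
Jefferson: P2 2, P6 0, P7 5, P5 7, P3 2.
P5 gets 6 under Webster and 7 under Jefferson.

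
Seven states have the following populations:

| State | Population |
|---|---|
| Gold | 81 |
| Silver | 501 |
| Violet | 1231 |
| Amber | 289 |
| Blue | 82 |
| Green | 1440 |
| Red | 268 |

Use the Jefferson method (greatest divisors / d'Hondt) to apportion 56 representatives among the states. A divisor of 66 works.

With modified divisor 66: modified quotas Gold 1.227, Silver 7.591, Violet 18.652, Amber 4.379, Blue 1.242, Green 21.818, Red 4.061.
Rounding down: Gold 1, Silver 7, Violet 18, Amber 4, Blue 1, Green 21, Red 4 (total 56).

Gold: 1, Silver: 7, Violet: 18, Amber: 4, Blue: 1, Green: 21, Red: 4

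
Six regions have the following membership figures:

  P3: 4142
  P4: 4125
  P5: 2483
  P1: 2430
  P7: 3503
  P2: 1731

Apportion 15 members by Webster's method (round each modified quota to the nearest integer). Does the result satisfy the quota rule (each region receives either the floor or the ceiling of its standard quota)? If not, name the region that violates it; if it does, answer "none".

none

Standard quotas: P3 3.374, P4 3.360, P5 2.023, P1 1.979, P7 2.854, P2 1.410.
Webster allocation: P3 4, P4 3, P5 2, P1 2, P7 3, P2 1.
Every allocation lies between the lower and upper quota.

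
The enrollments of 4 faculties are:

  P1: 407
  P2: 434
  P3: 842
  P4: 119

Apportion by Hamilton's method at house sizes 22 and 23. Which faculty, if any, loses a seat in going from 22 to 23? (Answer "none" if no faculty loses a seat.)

P4

At 22 seats: P1 5, P2 5, P3 10, P4 2.
At 23 seats: P1 5, P2 6, P3 11, P4 1.
P4 drops from 2 to 1.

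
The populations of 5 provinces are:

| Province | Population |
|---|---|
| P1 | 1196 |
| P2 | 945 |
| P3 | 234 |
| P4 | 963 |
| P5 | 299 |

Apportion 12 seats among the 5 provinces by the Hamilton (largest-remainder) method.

The standard divisor is 3637/12 ≈ 303.083.
Standard quotas: P1 3.946, P2 3.118, P3 0.772, P4 3.177, P5 0.987.
Lower quotas: P1 3, P2 3, P3 0, P4 3, P5 0 (sum 9, leaving 3 seats).
Remainders in descending order: P5 0.987, P1 0.946, P3 0.772, P4 0.177, P2 0.118.
The surplus seats go to P5, P1, P3.

P1 4, P2 3, P3 1, P4 3, P5 1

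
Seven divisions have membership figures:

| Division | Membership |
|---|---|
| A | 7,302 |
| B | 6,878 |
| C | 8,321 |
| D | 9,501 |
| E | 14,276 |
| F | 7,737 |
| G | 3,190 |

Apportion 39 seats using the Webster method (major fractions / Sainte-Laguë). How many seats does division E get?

10

Standard divisor 57205/39 ≈ 1466.795; standard quotas: A 4.978, B 4.689, C 5.673, D 6.477, E 9.733, F 5.275, G 2.175.
Rounding to the nearest integer gives A 5, B 5, C 6, D 6, E 10, F 5, G 2 — total 39, matching the house size, so no adjustment is needed.
E receives 10.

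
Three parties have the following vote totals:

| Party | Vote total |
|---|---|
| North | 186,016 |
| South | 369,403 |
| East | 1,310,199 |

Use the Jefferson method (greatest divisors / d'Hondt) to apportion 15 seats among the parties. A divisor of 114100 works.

With modified divisor 114100: modified quotas North 1.630, South 3.238, East 11.483.
Rounding down: North 1, South 3, East 11 (total 15).

North 1, South 3, East 11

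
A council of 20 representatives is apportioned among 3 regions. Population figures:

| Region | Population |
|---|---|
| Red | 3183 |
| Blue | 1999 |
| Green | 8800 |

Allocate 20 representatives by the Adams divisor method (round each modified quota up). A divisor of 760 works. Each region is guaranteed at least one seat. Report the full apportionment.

With modified divisor 760: modified quotas Red 4.188, Blue 2.630, Green 11.579.
Rounding up: Red 5, Blue 3, Green 12 (total 20).

Red=5; Blue=3; Green=12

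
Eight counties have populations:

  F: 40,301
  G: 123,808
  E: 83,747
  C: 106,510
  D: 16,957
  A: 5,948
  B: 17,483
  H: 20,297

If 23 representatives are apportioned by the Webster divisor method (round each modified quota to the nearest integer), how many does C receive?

Standard divisor 415051/23 ≈ 18045.696; standard quotas: F 2.233, G 6.861, E 4.641, C 5.902, D 0.940, A 0.330, B 0.969, H 1.125.
Rounding to the nearest integer gives F 2, G 7, E 5, C 6, D 1, A 0, B 1, H 1 — total 23, matching the house size, so no adjustment is needed.
C receives 6.

6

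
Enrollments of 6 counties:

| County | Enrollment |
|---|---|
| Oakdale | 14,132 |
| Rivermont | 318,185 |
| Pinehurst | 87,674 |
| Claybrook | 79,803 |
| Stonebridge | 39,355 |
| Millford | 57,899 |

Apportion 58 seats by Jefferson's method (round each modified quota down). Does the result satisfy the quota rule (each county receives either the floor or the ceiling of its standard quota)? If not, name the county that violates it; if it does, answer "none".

Rivermont

Standard quotas: Oakdale 1.373, Rivermont 30.910, Pinehurst 8.517, Claybrook 7.752, Stonebridge 3.823, Millford 5.625.
Jefferson allocation: Oakdale 1, Rivermont 32, Pinehurst 8, Claybrook 8, Stonebridge 4, Millford 5.
Rivermont has quota 30.910 (lower 30, upper 31) but receives 32 — outside the quota interval.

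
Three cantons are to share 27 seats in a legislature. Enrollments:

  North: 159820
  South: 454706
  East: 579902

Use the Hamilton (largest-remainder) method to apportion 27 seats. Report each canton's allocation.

Total 1194428; standard divisor 1194428/27 ≈ 44238.074.
Standard quotas: North 3.6127, South 10.2786, East 13.1087.
Lower quotas: North 3, South 10, East 13 (sum 26, leaving 1 seat).
Remainders in descending order: North 0.6127, South 0.2786, East 0.1087.
The surplus seat goes to North.

North=4; South=10; East=13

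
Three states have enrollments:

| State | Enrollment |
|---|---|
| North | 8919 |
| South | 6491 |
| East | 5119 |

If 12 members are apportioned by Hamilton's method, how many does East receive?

Standard divisor: 20529 ÷ 12 ≈ 1710.75.
Standard quotas: North 5.2135, South 3.7942, East 2.9923.
Lower quotas: North 5, South 3, East 2 (sum 10, leaving 2 seats).
Remainders in descending order: East 0.9923, South 0.7942, North 0.2135.
Largest remainders: East, South receive the extra seats.
East receives 3.

3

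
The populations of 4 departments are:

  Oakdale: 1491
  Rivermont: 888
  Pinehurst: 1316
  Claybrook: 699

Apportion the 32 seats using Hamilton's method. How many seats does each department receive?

Total 4394; standard divisor 4394/32 ≈ 137.312.
Standard quotas: Oakdale 10.858, Rivermont 6.467, Pinehurst 9.584, Claybrook 5.091.
Lower quotas: Oakdale 10, Rivermont 6, Pinehurst 9, Claybrook 5 (sum 30, leaving 2 seats).
Remainders in descending order: Oakdale 0.858, Pinehurst 0.584, Rivermont 0.467, Claybrook 0.091.
The surplus seats go to Oakdale, Pinehurst.

Oakdale: 11, Rivermont: 6, Pinehurst: 10, Claybrook: 5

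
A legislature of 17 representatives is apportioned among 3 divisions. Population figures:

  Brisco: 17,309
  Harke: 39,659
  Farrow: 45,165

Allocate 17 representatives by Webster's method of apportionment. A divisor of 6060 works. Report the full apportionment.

Brisco 3; Harke 7; Farrow 7

With modified divisor 6060: modified quotas Brisco 2.856, Harke 6.544, Farrow 7.453.
Rounding to the nearest integer: Brisco 3, Harke 7, Farrow 7 (total 17).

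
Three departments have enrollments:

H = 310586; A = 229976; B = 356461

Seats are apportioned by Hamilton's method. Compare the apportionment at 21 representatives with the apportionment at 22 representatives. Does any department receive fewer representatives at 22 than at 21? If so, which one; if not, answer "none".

none

At 21 seats: H 7, A 6, B 8.
At 22 seats: H 7, A 6, B 9.
No department's allocation decreased.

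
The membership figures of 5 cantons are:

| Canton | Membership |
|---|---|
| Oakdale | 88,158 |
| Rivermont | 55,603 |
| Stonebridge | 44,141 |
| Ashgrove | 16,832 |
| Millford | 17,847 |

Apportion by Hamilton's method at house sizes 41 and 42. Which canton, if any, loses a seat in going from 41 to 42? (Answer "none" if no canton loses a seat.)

At 41 seats: Oakdale 16, Rivermont 10, Stonebridge 8, Ashgrove 3, Millford 4.
At 42 seats: Oakdale 17, Rivermont 11, Stonebridge 8, Ashgrove 3, Millford 3.
Millford drops from 4 to 3.

Millford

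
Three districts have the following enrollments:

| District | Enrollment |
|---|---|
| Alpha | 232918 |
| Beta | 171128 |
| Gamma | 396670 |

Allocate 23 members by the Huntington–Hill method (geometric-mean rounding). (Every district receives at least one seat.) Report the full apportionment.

Alpha 7, Beta 5, Gamma 11

With divisor 35233: modified quotas Alpha 6.611, Beta 4.857, Gamma 11.258.
Geometric-mean thresholds: Alpha √(6·7)=6.481, Beta √(4·5)=4.472, Gamma √(11·12)=11.489.
Each quota rounded against its threshold gives Alpha 7, Beta 5, Gamma 11 (total 23).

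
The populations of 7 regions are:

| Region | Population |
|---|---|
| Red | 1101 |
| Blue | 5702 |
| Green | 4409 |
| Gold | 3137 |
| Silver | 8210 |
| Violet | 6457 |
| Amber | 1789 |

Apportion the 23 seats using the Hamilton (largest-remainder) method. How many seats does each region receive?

Total 30805; standard divisor 30805/23 ≈ 1339.348.
Standard quotas: Red 0.8220, Blue 4.2573, Green 3.2919, Gold 2.3422, Silver 6.1298, Violet 4.8210, Amber 1.3357.
Lower quotas: Red 0, Blue 4, Green 3, Gold 2, Silver 6, Violet 4, Amber 1 (sum 20, leaving 3 seats).
Remainders in descending order: Red 0.8220, Violet 0.8210, Gold 0.3422, Amber 0.3357, Green 0.2919, Blue 0.2573, Silver 0.1298.
The surplus seats go to Red, Violet, Gold.

Red: 1; Blue: 4; Green: 3; Gold: 3; Silver: 6; Violet: 5; Amber: 1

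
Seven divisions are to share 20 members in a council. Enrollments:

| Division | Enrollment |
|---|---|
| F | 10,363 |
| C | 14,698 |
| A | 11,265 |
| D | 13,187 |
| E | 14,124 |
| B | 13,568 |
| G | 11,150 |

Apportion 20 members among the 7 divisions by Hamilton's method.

Standard divisor: 88355 ÷ 20 ≈ 4417.75.
Standard quotas: F 2.3458, C 3.3270, A 2.5499, D 2.9850, E 3.1971, B 3.0712, G 2.5239.
Lower quotas: F 2, C 3, A 2, D 2, E 3, B 3, G 2 (sum 17, leaving 3 seats).
Remainders in descending order: D 0.9850, A 0.5499, G 0.5239, F 0.3458, C 0.3270, E 0.1971, B 0.0712.
Largest remainders: D, A, G receive the extra seats.

F 2, C 3, A 3, D 3, E 3, B 3, G 3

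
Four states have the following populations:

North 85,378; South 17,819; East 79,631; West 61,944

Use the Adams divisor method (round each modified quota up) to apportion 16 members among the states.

North 5, South 2, East 5, West 4

Standard divisor 244772/16 ≈ 15298.25; standard quotas: North 5.581, South 1.165, East 5.205, West 4.049.
Rounding up gives 6, 2, 6, 5 = 19 seats, so the divisor must be adjusted.
With modified divisor 17400: modified quotas North 4.907, South 1.024, East 4.576, West 3.560.
Rounding up: North 5, South 2, East 5, West 4 (total 16).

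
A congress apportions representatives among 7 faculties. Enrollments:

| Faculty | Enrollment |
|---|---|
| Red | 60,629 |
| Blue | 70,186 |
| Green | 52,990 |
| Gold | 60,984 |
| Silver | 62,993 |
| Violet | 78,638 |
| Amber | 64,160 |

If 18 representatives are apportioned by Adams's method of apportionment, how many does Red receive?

2

Standard divisor 450580/18 ≈ 25032.222; standard quotas: Red 2.422, Blue 2.804, Green 2.117, Gold 2.436, Silver 2.516, Violet 3.141, Amber 2.563.
Rounding up gives 3, 3, 3, 3, 3, 4, 3 = 22 seats, so the divisor must be adjusted.
With modified divisor 31000: modified quotas Red 1.956, Blue 2.264, Green 1.709, Gold 1.967, Silver 2.032, Violet 2.537, Amber 2.070.
Rounding up: Red 2, Blue 3, Green 2, Gold 2, Silver 3, Violet 3, Amber 3 (total 18).
Red receives 2.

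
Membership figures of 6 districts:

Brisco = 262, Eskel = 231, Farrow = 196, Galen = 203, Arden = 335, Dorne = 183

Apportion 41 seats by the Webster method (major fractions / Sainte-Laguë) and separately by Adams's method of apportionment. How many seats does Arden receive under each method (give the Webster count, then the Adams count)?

Webster: Brisco 7, Eskel 7, Farrow 6, Galen 6, Arden 10, Dorne 5.
Adams: Brisco 8, Eskel 7, Farrow 6, Galen 6, Arden 9, Dorne 5.
Arden gets 10 under Webster and 9 under Adams.

10 and 9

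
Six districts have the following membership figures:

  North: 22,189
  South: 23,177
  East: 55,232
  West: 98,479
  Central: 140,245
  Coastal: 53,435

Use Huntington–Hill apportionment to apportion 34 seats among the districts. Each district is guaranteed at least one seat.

With divisor 11777: modified quotas North 1.884, South 1.968, East 4.690, West 8.362, Central 11.908, Coastal 4.537.
Geometric-mean thresholds: North √(1·2)=1.414, South √(1·2)=1.414, East √(4·5)=4.472, West √(8·9)=8.485, Central √(11·12)=11.489, Coastal √(4·5)=4.472.
Each quota rounded against its threshold gives North 2, South 2, East 5, West 8, Central 12, Coastal 5 (total 34).

North=2, South=2, East=5, West=8, Central=12, Coastal=5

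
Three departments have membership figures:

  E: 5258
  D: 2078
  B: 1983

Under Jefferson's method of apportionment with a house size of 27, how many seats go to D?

6

Standard divisor 9319/27 ≈ 345.148; standard quotas: E 15.234, D 6.021, B 5.745.
Rounding down gives 15, 6, 5 = 26 seats, so the divisor must be adjusted.
With modified divisor 329.19: modified quotas E 15.973, D 6.312, B 6.024.
Rounding down: E 15, D 6, B 6 (total 27).
D receives 6.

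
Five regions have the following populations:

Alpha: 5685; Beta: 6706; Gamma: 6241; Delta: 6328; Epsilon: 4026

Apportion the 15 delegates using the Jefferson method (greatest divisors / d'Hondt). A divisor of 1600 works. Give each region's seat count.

Alpha 3, Beta 4, Gamma 3, Delta 3, Epsilon 2

With modified divisor 1600: modified quotas Alpha 3.553, Beta 4.191, Gamma 3.901, Delta 3.955, Epsilon 2.516.
Rounding down: Alpha 3, Beta 4, Gamma 3, Delta 3, Epsilon 2 (total 15).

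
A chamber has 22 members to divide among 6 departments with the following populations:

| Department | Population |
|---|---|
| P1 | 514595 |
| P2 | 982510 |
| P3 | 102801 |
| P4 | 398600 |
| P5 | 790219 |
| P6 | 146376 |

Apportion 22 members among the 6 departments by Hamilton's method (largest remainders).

P1 4, P2 7, P3 1, P4 3, P5 6, P6 1

Standard divisor: 2935101 ÷ 22 ≈ 133413.682.
Standard quotas: P1 3.8571, P2 7.3644, P3 0.7705, P4 2.9877, P5 5.9231, P6 1.0972.
Lower quotas: P1 3, P2 7, P3 0, P4 2, P5 5, P6 1 (sum 18, leaving 4 seats).
Remainders in descending order: P4 0.9877, P5 0.9231, P1 0.8571, P3 0.7705, P2 0.3644, P6 0.0972.
The surplus seats go to P4, P5, P1, P3.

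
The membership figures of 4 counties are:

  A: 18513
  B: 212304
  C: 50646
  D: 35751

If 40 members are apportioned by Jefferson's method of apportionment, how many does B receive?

28

Standard divisor 317214/40 ≈ 7930.35; standard quotas: A 2.334, B 26.771, C 6.386, D 4.508.
Rounding down gives 2, 26, 6, 4 = 38 seats, so the divisor must be adjusted.
With modified divisor 7500: modified quotas A 2.468, B 28.307, C 6.753, D 4.767.
Rounding down: A 2, B 28, C 6, D 4 (total 40).
B receives 28.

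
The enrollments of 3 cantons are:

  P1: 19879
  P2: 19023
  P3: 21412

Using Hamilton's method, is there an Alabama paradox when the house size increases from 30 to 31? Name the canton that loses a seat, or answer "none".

none

At 30 seats: P1 10, P2 9, P3 11.
At 31 seats: P1 10, P2 10, P3 11.
No canton's allocation decreased.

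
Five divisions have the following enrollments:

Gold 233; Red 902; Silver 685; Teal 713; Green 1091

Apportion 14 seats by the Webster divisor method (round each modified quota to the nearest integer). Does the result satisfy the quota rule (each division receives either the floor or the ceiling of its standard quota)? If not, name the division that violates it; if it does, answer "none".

Standard quotas: Gold 0.900, Red 3.485, Silver 2.646, Teal 2.754, Green 4.215.
Webster allocation: Gold 1, Red 3, Silver 3, Teal 3, Green 4.
Every allocation lies between the lower and upper quota.

none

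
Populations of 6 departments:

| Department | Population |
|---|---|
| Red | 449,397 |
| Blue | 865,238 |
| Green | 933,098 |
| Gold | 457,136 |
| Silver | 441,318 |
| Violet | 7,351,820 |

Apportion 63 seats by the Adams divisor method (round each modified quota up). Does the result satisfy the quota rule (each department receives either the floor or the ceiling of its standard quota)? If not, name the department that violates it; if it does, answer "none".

Violet

Standard quotas: Red 2.697, Blue 5.192, Green 5.600, Gold 2.743, Silver 2.648, Violet 44.119.
Adams allocation: Red 3, Blue 5, Green 6, Gold 3, Silver 3, Violet 43.
Violet has quota 44.119 (lower 44, upper 45) but receives 43 — outside the quota interval.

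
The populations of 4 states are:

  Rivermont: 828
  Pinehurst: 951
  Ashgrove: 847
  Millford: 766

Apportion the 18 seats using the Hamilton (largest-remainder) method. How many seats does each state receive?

Rivermont 4, Pinehurst 5, Ashgrove 5, Millford 4

The standard divisor is 3392/18 ≈ 188.444.
Standard quotas: Rivermont 4.394, Pinehurst 5.047, Ashgrove 4.495, Millford 4.065.
Lower quotas: Rivermont 4, Pinehurst 5, Ashgrove 4, Millford 4 (sum 17, leaving 1 seat).
Remainders in descending order: Ashgrove 0.495, Rivermont 0.394, Millford 0.065, Pinehurst 0.047.
Largest remainder: Ashgrove receives the extra seat.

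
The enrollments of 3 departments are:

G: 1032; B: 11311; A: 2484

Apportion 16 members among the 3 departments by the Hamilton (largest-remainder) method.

The standard divisor is 14827/16 ≈ 926.688.
Standard quotas: G 1.1136, B 12.2058, A 2.6805.
Lower quotas: G 1, B 12, A 2 (sum 15, leaving 1 seat).
Remainders in descending order: A 0.6805, B 0.2058, G 0.1136.
The surplus seat goes to A.

G 1, B 12, A 3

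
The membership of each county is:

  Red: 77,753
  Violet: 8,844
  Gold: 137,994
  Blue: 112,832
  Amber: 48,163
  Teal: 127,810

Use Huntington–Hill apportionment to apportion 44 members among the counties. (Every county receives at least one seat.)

Red 7, Violet 1, Gold 12, Blue 9, Amber 4, Teal 11

With divisor 11946: modified quotas Red 6.509, Violet 0.740, Gold 11.551, Blue 9.445, Amber 4.032, Teal 10.699.
Geometric-mean thresholds: Red √(6·7)=6.481, Violet (min 1), Gold √(11·12)=11.489, Blue √(9·10)=9.487, Amber √(4·5)=4.472, Teal √(10·11)=10.488.
Each quota rounded against its threshold gives Red 7, Violet 1, Gold 12, Blue 9, Amber 4, Teal 11 (total 44).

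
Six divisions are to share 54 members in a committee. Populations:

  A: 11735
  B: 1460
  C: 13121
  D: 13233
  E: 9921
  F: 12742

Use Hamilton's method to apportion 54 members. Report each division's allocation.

A=10, B=1, C=11, D=12, E=9, F=11

Standard divisor: 62212 ÷ 54 ≈ 1152.074.
Standard quotas: A 10.1860, B 1.2673, C 11.3890, D 11.4862, E 8.6114, F 11.0601.
Lower quotas: A 10, B 1, C 11, D 11, E 8, F 11 (sum 52, leaving 2 seats).
Remainders in descending order: E 0.6114, D 0.4862, C 0.3890, B 0.2673, A 0.1860, F 0.0601.
Largest remainders: E, D receive the extra seats.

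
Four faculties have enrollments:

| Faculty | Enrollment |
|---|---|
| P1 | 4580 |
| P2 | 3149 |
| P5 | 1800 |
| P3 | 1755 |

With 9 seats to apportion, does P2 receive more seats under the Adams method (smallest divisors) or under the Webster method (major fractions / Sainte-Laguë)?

Webster

Adams: P1 3, P2 2, P5 2, P3 2.
Webster: P1 4, P2 3, P5 1, P3 1.
P2 gets 2 under Adams and 3 under Webster.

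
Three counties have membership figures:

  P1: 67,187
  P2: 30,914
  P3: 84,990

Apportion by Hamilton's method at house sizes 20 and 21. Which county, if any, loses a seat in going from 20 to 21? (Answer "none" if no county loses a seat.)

P2

At 20 seats: P1 7, P2 4, P3 9.
At 21 seats: P1 8, P2 3, P3 10.
P2 drops from 4 to 3.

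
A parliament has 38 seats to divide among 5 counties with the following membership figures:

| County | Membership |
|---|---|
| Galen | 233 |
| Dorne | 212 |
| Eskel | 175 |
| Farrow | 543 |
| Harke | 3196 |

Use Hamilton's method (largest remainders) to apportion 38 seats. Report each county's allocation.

Galen 2; Dorne 2; Eskel 1; Farrow 5; Harke 28

The standard divisor is 4359/38 ≈ 114.711.
Standard quotas: Galen 2.031, Dorne 1.848, Eskel 1.526, Farrow 4.734, Harke 27.861.
Lower quotas: Galen 2, Dorne 1, Eskel 1, Farrow 4, Harke 27 (sum 35, leaving 3 seats).
Remainders in descending order: Harke 0.861, Dorne 0.848, Farrow 0.734, Eskel 0.526, Galen 0.031.
The surplus seats go to Harke, Dorne, Farrow.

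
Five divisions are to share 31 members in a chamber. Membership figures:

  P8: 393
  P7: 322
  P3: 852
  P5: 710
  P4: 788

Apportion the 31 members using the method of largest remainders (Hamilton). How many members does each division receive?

P8=4, P7=3, P3=9, P5=7, P4=8

Total 3065; standard divisor 3065/31 ≈ 98.871.
Standard quotas: P8 3.975, P7 3.257, P3 8.617, P5 7.181, P4 7.970.
Lower quotas: P8 3, P7 3, P3 8, P5 7, P4 7 (sum 28, leaving 3 seats).
Remainders in descending order: P8 0.975, P4 0.970, P3 0.617, P7 0.257, P5 0.181.
Largest remainders: P8, P4, P3 receive the extra seats.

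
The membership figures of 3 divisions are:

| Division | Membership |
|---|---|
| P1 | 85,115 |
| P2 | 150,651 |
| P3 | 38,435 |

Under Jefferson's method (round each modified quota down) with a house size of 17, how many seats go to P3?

Standard divisor 274201/17 ≈ 16129.471; standard quotas: P1 5.277, P2 9.340, P3 2.383.
Rounding down gives 5, 9, 2 = 16 seats, so the divisor must be adjusted.
With modified divisor 14600: modified quotas P1 5.830, P2 10.319, P3 2.633.
Rounding down: P1 5, P2 10, P3 2 (total 17).
P3 receives 2.

2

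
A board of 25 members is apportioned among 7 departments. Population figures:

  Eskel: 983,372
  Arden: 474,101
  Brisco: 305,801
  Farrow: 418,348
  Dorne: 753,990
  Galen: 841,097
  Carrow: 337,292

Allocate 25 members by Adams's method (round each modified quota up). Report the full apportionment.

Eskel 6, Arden 3, Brisco 2, Farrow 3, Dorne 4, Galen 5, Carrow 2

Standard divisor 4114001/25 ≈ 164560.04; standard quotas: Eskel 5.976, Arden 2.881, Brisco 1.858, Farrow 2.542, Dorne 4.582, Galen 5.111, Carrow 2.050.
Rounding up gives 6, 3, 2, 3, 5, 6, 3 = 28 seats, so the divisor must be adjusted.
With modified divisor 192600: modified quotas Eskel 5.106, Arden 2.462, Brisco 1.588, Farrow 2.172, Dorne 3.915, Galen 4.367, Carrow 1.751.
Rounding up: Eskel 6, Arden 3, Brisco 2, Farrow 3, Dorne 4, Galen 5, Carrow 2 (total 25).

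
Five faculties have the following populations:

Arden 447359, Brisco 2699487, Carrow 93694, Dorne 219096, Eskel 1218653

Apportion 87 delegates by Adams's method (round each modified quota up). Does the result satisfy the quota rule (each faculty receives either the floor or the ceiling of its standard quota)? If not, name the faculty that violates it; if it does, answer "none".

Standard quotas: Arden 8.319, Brisco 50.201, Carrow 1.742, Dorne 4.074, Eskel 22.663.
Adams allocation: Arden 9, Brisco 49, Carrow 2, Dorne 4, Eskel 23.
Brisco has quota 50.201 (lower 50, upper 51) but receives 49 — outside the quota interval.

Brisco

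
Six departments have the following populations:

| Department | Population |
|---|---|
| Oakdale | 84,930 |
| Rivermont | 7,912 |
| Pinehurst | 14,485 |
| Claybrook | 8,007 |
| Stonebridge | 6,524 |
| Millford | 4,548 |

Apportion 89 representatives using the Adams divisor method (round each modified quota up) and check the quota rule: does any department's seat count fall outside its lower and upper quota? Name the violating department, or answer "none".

Standard quotas: Oakdale 59.798, Rivermont 5.571, Pinehurst 10.199, Claybrook 5.638, Stonebridge 4.593, Millford 3.202.
Adams allocation: Oakdale 58, Rivermont 6, Pinehurst 10, Claybrook 6, Stonebridge 5, Millford 4.
Oakdale has quota 59.798 (lower 59, upper 60) but receives 58 — outside the quota interval.

Oakdale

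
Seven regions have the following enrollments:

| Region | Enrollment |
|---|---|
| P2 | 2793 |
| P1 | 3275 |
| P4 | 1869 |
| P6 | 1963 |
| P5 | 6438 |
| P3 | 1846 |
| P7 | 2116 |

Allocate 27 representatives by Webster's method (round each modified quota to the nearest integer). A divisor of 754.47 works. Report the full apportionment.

With modified divisor 754.47: modified quotas P2 3.702, P1 4.341, P4 2.477, P6 2.602, P5 8.533, P3 2.447, P7 2.805.
Rounding to the nearest integer: P2 4, P1 4, P4 2, P6 3, P5 9, P3 2, P7 3 (total 27).

P2 4, P1 4, P4 2, P6 3, P5 9, P3 2, P7 3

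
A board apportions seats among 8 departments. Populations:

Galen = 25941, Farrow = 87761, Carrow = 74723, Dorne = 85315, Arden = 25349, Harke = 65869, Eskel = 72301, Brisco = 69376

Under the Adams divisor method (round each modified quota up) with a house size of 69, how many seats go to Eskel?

Standard divisor 506635/69 ≈ 7342.536; standard quotas: Galen 3.533, Farrow 11.952, Carrow 10.177, Dorne 11.619, Arden 3.452, Harke 8.971, Eskel 9.847, Brisco 9.449.
Rounding up gives 4, 12, 11, 12, 4, 9, 10, 10 = 72 seats, so the divisor must be adjusted.
With modified divisor 7900: modified quotas Galen 3.284, Farrow 11.109, Carrow 9.459, Dorne 10.799, Arden 3.209, Harke 8.338, Eskel 9.152, Brisco 8.782.
Rounding up: Galen 4, Farrow 12, Carrow 10, Dorne 11, Arden 4, Harke 9, Eskel 10, Brisco 9 (total 69).
Eskel receives 10.

10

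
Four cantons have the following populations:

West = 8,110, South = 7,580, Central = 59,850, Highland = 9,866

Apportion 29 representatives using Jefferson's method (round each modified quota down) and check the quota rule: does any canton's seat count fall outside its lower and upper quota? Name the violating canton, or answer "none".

Standard quotas: West 2.754, South 2.574, Central 20.322, Highland 3.350.
Jefferson allocation: West 2, South 2, Central 22, Highland 3.
Central has quota 20.322 (lower 20, upper 21) but receives 22 — outside the quota interval.

Central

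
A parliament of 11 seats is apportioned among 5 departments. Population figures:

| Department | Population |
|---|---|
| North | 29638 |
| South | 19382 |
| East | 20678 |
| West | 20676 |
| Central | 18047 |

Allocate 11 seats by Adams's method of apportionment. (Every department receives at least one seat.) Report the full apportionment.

North 3; South 2; East 2; West 2; Central 2

Standard divisor 108421/11 ≈ 9856.455; standard quotas: North 3.007, South 1.966, East 2.098, West 2.098, Central 1.831.
Rounding up gives 4, 2, 3, 3, 2 = 14 seats, so the divisor must be adjusted.
With modified divisor 12600: modified quotas North 2.352, South 1.538, East 1.641, West 1.641, Central 1.432.
Rounding up: North 3, South 2, East 2, West 2, Central 2 (total 11).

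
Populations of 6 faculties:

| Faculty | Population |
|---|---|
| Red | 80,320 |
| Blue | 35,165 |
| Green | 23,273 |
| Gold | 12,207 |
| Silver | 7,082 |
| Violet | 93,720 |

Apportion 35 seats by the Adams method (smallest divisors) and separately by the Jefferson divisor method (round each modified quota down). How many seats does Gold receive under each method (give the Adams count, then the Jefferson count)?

2 and 1

Adams: Red 11, Blue 5, Green 3, Gold 2, Silver 1, Violet 13.
Jefferson: Red 11, Blue 5, Green 3, Gold 1, Silver 1, Violet 14.
Gold gets 2 under Adams and 1 under Jefferson.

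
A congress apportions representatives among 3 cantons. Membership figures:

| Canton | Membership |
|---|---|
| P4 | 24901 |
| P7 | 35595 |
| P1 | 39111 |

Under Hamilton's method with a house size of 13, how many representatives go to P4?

3

The standard divisor is 99607/13 ≈ 7662.077.
Standard quotas: P4 3.2499, P7 4.6456, P1 5.1045.
Lower quotas: P4 3, P7 4, P1 5 (sum 12, leaving 1 seat).
Remainders in descending order: P7 0.6456, P4 0.2499, P1 0.1045.
The surplus seat goes to P7.
P4 receives 3.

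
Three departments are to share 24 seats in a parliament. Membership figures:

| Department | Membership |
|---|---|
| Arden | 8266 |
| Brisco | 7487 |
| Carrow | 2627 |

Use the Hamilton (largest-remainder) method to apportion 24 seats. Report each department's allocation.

Total 18380; standard divisor 18380/24 ≈ 765.833.
Standard quotas: Arden 10.7935, Brisco 9.7763, Carrow 3.4303.
Lower quotas: Arden 10, Brisco 9, Carrow 3 (sum 22, leaving 2 seats).
Remainders in descending order: Arden 0.7935, Brisco 0.7763, Carrow 0.4303.
Largest remainders: Arden, Brisco receive the extra seats.

Arden 11, Brisco 10, Carrow 3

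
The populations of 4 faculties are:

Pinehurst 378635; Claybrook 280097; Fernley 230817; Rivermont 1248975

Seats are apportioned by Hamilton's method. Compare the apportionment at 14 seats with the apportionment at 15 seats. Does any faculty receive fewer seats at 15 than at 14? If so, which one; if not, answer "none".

At 14 seats: Pinehurst 2, Claybrook 2, Fernley 2, Rivermont 8.
At 15 seats: Pinehurst 3, Claybrook 2, Fernley 1, Rivermont 9.
Fernley drops from 2 to 1.

Fernley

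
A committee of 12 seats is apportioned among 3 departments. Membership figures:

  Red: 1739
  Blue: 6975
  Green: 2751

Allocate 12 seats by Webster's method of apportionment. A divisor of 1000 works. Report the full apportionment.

Red 2; Blue 7; Green 3

With modified divisor 1000: modified quotas Red 1.739, Blue 6.975, Green 2.751.
Rounding to the nearest integer: Red 2, Blue 7, Green 3 (total 12).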